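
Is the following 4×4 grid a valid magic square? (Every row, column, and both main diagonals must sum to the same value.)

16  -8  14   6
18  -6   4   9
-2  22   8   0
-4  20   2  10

Row 1: 16 + (-8) + 14 + 6 = 28.
Row 2: 18 + (-6) + 4 + 9 = 25.
Row 3: -2 + 22 + 8 + 0 = 28.
Row 4: -4 + 20 + 2 + 10 = 28.
Column 1: 16 + 18 + (-2) + (-4) = 28.
Column 2: -8 + (-6) + 22 + 20 = 28.
Column 3: 14 + 4 + 8 + 2 = 28.
Column 4: 6 + 9 + 0 + 10 = 25.
Main diagonal: 16 + (-6) + 8 + 10 = 28.
Anti-diagonal: 6 + 4 + 22 + (-4) = 28.

No — row 1 sums to 28 but row 2 sums to 25.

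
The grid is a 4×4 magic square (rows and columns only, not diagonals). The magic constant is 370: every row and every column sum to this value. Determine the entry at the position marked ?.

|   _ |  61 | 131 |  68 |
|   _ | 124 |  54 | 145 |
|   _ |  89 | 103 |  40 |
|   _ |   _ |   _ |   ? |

Row 1 must total 370; the given cells sum to 260, so (1,1) = 110.
Using row 2: 124 + 54 + 145 + ? → (2,1) = 370 − 323 = 47.
From row 3, 370 − (89 + 103 + 40) gives (3,1) = 138.
Column 1: 110 + 47 + 138 + ? = 370, so (4,1) = 75.
The remaining cell in column 2 is (4,2) = 370 − 274 = 96.
Column 3 must total 370; the given cells sum to 288, so (4,3) = 82.
The remaining cell in column 4 is (4,4) = 370 − 253 = 117.

117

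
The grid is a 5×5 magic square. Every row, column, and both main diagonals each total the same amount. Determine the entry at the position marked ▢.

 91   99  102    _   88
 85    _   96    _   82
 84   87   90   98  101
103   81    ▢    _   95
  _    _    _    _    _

89

Row 3 is complete and sums to 460; that is the magic constant.
From row 1, 460 − (91 + 99 + 102 + 88) gives (1,4) = 80.
Using column 1: 91 + 85 + 84 + 103 + ? → (5,1) = 460 − 363 = 97.
Using column 5: 88 + 82 + 101 + 95 + ? → (5,5) = 460 − 366 = 94.
Using anti-diagonal: 88 + 90 + 81 + 97 + ? → (2,4) = 460 − 356 = 104.
Row 2 needs 460; the known cells sum to 367, so (2,2) = 93.
Column 2: 99 + 93 + 87 + 81 + ? = 460, so (5,2) = 100.
Main diagonal: 91 + 93 + 90 + 94 + ? = 460, so (4,4) = 92.
Row 4: 103 + 81 + 92 + 95 + ? = 460, so (4,3) = 89.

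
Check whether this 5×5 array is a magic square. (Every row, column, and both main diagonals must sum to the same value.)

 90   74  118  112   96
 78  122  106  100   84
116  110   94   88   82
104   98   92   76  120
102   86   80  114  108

Row 1: 90 + 74 + 118 + 112 + 96 = 490.
Row 2: 78 + 122 + 106 + 100 + 84 = 490.
Row 3: 116 + 110 + 94 + 88 + 82 = 490.
Row 4: 104 + 98 + 92 + 76 + 120 = 490.
Row 5: 102 + 86 + 80 + 114 + 108 = 490.
Column 1: 90 + 78 + 116 + 104 + 102 = 490.
Column 2: 74 + 122 + 110 + 98 + 86 = 490.
Column 3: 118 + 106 + 94 + 92 + 80 = 490.
Column 4: 112 + 100 + 88 + 76 + 114 = 490.
Column 5: 96 + 84 + 82 + 120 + 108 = 490.
Main diagonal: 90 + 122 + 94 + 76 + 108 = 490.
Anti-diagonal: 96 + 100 + 94 + 98 + 102 = 490.
All lines sum to 490.

Yes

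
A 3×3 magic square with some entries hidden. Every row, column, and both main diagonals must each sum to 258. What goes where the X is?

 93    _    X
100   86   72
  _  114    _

Using column 1: 93 + 100 + ? → (3,1) = 258 − 193 = 65.
Using column 2: 86 + 114 + ? → (1,2) = 258 − 200 = 58.
Main diagonal needs 258; the known cells sum to 179, so (3,3) = 79.
Anti-diagonal must total 258; the given cells sum to 151, so (1,3) = 107.

107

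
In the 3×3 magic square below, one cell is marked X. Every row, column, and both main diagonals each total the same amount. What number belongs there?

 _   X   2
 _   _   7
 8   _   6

9

Column 3 is complete and sums to 15; that is the magic constant.
Row 3 needs 15; the known cells sum to 14, so (3,2) = 1.
The remaining cell in anti-diagonal is (2,2) = 15 − 10 = 5.
Row 2: 5 + 7 + ? = 15, so (2,1) = 3.
The remaining cell in column 1 is (1,1) = 15 − 11 = 4.
Column 2 needs 15; the known cells sum to 6, so (1,2) = 9.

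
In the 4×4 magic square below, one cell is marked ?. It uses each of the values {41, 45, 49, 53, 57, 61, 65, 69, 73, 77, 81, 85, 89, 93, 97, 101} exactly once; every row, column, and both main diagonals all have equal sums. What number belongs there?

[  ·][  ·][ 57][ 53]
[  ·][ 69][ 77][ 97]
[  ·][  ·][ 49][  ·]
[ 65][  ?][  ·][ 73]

The 16 entries sum to 1136, so each line sums to 1136/4 = 284.
From row 2, 284 − (69 + 77 + 97) gives (2,1) = 41.
The remaining cell in column 3 is (4,3) = 284 − 183 = 101.
Using column 4: 53 + 97 + 73 + ? → (3,4) = 284 − 223 = 61.
Main diagonal: 69 + 49 + 73 + ? = 284, so (1,1) = 93.
Anti-diagonal: 53 + 77 + 65 + ? = 284, so (3,2) = 89.
Using row 1: 93 + 57 + 53 + ? → (1,2) = 284 − 203 = 81.
From row 3, 284 − (89 + 49 + 61) gives (3,1) = 85.
Row 4 must total 284; the given cells sum to 239, so (4,2) = 45.

45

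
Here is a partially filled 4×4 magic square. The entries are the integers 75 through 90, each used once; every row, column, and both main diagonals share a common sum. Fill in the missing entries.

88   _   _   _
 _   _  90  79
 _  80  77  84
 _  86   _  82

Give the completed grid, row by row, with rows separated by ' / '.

88 81 76 85 / 78 83 90 79 / 89 80 77 84 / 75 86 87 82

The entries are 75 through 90, which sum to 1320, so each line sums to 1320/4 = 330.
Row 3 must total 330; the given cells sum to 241, so (3,1) = 89.
From column 4, 330 − (79 + 84 + 82) gives (1,4) = 85.
Using main diagonal: 88 + 77 + 82 + ? → (2,2) = 330 − 247 = 83.
From anti-diagonal, 330 − (85 + 90 + 80) gives (4,1) = 75.
Row 2 must total 330; the given cells sum to 252, so (2,1) = 78.
Using row 4: 75 + 86 + 82 + ? → (4,3) = 330 − 243 = 87.
Column 2: 83 + 80 + 86 + ? = 330, so (1,2) = 81.
The remaining cell in column 3 is (1,3) = 330 − 254 = 76.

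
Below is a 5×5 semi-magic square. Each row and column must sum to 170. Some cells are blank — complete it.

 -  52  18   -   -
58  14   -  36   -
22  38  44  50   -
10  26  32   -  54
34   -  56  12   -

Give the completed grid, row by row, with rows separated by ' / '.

46 52 18 24 30 / 58 14 20 36 42 / 22 38 44 50 16 / 10 26 32 48 54 / 34 40 56 12 28

From row 3, 170 − (22 + 38 + 44 + 50) gives (3,5) = 16.
The remaining cell in row 4 is (4,4) = 170 − 122 = 48.
Column 1 must total 170; the given cells sum to 124, so (1,1) = 46.
Column 2 needs 170; the known cells sum to 130, so (5,2) = 40.
Column 3: 18 + 44 + 32 + 56 + ? = 170, so (2,3) = 20.
Column 4 needs 170; the known cells sum to 146, so (1,4) = 24.
Row 1 must total 170; the given cells sum to 140, so (1,5) = 30.
Using row 2: 58 + 14 + 20 + 36 + ? → (2,5) = 170 − 128 = 42.
The remaining cell in row 5 is (5,5) = 170 − 142 = 28.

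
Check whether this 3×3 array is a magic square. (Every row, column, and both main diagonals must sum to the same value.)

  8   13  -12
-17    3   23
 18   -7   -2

Yes

Row 1: 8 + 13 + (-12) = 9.
Row 2: -17 + 3 + 23 = 9.
Row 3: 18 + (-7) + (-2) = 9.
Column 1: 8 + (-17) + 18 = 9.
Column 2: 13 + 3 + (-7) = 9.
Column 3: -12 + 23 + (-2) = 9.
Main diagonal: 8 + 3 + (-2) = 9.
Anti-diagonal: -12 + 3 + 18 = 9.
All lines sum to 9.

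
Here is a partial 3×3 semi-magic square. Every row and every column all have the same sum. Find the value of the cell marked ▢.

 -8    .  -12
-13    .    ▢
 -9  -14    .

Column 1 is complete and sums to -30; that is the magic constant.
Using row 1: -8 + (-12) + ? → (1,2) = -30 − (-20) = -10.
Row 3 needs -30; the known cells sum to -23, so (3,3) = -7.
Using column 2: -10 + (-14) + ? → (2,2) = -30 − (-24) = -6.
The remaining cell in column 3 is (2,3) = -30 − (-19) = -11.

-11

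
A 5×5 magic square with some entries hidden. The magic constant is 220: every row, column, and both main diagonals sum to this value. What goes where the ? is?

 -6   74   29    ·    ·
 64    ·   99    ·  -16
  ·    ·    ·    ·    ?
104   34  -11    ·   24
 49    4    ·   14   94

79

The remaining cell in row 4 is (4,4) = 220 − 151 = 69.
Row 5 needs 220; the known cells sum to 161, so (5,3) = 59.
Column 1: -6 + 64 + 104 + 49 + ? = 220, so (3,1) = 9.
From column 3, 220 − (29 + 99 + (-11) + 59) gives (3,3) = 44.
From main diagonal, 220 − (-6 + 44 + 69 + 94) gives (2,2) = 19.
From row 2, 220 − (64 + 19 + 99 + (-16)) gives (2,4) = 54.
Using column 2: 74 + 19 + 34 + 4 + ? → (3,2) = 220 − 131 = 89.
From anti-diagonal, 220 − (54 + 44 + 34 + 49) gives (1,5) = 39.
The remaining cell in row 1 is (1,4) = 220 − 136 = 84.
From column 4, 220 − (84 + 54 + 69 + 14) gives (3,4) = -1.
Using column 5: 39 + (-16) + 24 + 94 + ? → (3,5) = 220 − 141 = 79.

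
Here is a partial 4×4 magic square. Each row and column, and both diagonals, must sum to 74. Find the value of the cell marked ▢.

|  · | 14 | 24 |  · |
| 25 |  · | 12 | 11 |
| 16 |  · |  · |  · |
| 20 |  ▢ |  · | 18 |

Using row 2: 25 + 12 + 11 + ? → (2,2) = 74 − 48 = 26.
Column 1: 25 + 16 + 20 + ? = 74, so (1,1) = 13.
From main diagonal, 74 − (13 + 26 + 18) gives (3,3) = 17.
The remaining cell in row 1 is (1,4) = 74 − 51 = 23.
Column 3 must total 74; the given cells sum to 53, so (4,3) = 21.
Using column 4: 23 + 11 + 18 + ? → (3,4) = 74 − 52 = 22.
From anti-diagonal, 74 − (23 + 12 + 20) gives (3,2) = 19.
Using row 4: 20 + 21 + 18 + ? → (4,2) = 74 − 59 = 15.

15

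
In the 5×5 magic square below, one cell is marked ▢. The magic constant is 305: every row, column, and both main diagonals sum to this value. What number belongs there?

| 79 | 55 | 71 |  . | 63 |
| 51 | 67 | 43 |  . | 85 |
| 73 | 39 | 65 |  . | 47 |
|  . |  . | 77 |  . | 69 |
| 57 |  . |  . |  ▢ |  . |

Row 1: 79 + 55 + 71 + 63 + ? = 305, so (1,4) = 37.
Using row 2: 51 + 67 + 43 + 85 + ? → (2,4) = 305 − 246 = 59.
From row 3, 305 − (73 + 39 + 65 + 47) gives (3,4) = 81.
Column 1 needs 305; the known cells sum to 260, so (4,1) = 45.
Column 3 needs 305; the known cells sum to 256, so (5,3) = 49.
From column 5, 305 − (63 + 85 + 47 + 69) gives (5,5) = 41.
The remaining cell in main diagonal is (4,4) = 305 − 252 = 53.
The remaining cell in anti-diagonal is (4,2) = 305 − 244 = 61.
Using column 2: 55 + 67 + 39 + 61 + ? → (5,2) = 305 − 222 = 83.
From column 4, 305 − (37 + 59 + 81 + 53) gives (5,4) = 75.

75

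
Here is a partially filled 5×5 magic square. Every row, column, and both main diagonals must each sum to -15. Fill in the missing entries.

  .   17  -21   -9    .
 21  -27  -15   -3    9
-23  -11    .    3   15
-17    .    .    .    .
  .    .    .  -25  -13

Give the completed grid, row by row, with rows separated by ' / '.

Using row 3: -23 + (-11) + 3 + 15 + ? → (3,3) = -15 − (-16) = 1.
The remaining cell in column 4 is (4,4) = -15 − (-34) = 19.
Main diagonal must total -15; the given cells sum to -20, so (1,1) = 5.
Using row 1: 5 + 17 + (-21) + (-9) + ? → (1,5) = -15 − (-8) = -7.
Column 1 must total -15; the given cells sum to -14, so (5,1) = -1.
Column 5: -7 + 9 + 15 + (-13) + ? = -15, so (4,5) = -19.
Anti-diagonal: -7 + (-3) + 1 + (-1) + ? = -15, so (4,2) = -5.
Row 4: -17 + (-5) + 19 + (-19) + ? = -15, so (4,3) = 7.
The remaining cell in column 2 is (5,2) = -15 − (-26) = 11.
Column 3: -21 + (-15) + 1 + 7 + ? = -15, so (5,3) = 13.

5 17 -21 -9 -7 / 21 -27 -15 -3 9 / -23 -11 1 3 15 / -17 -5 7 19 -19 / -1 11 13 -25 -13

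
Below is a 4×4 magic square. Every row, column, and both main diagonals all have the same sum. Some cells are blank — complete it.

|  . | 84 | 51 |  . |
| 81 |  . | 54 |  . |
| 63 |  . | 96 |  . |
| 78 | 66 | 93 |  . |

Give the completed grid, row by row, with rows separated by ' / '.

Column 3 is already complete: 51 + 54 + 96 + 93 = 294, so that is the magic constant.
Using row 4: 78 + 66 + 93 + ? → (4,4) = 294 − 237 = 57.
Column 1: 81 + 63 + 78 + ? = 294, so (1,1) = 72.
Main diagonal: 72 + 96 + 57 + ? = 294, so (2,2) = 69.
Using row 1: 72 + 84 + 51 + ? → (1,4) = 294 − 207 = 87.
Row 2 needs 294; the known cells sum to 204, so (2,4) = 90.
Column 2: 84 + 69 + 66 + ? = 294, so (3,2) = 75.
Using column 4: 87 + 90 + 57 + ? → (3,4) = 294 − 234 = 60.

72 84 51 87 / 81 69 54 90 / 63 75 96 60 / 78 66 93 57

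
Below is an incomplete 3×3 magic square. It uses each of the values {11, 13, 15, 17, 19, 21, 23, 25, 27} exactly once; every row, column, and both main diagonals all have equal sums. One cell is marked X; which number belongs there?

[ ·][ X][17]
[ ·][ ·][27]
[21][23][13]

The 9 entries sum to 171, so each line sums to 171/3 = 57.
Anti-diagonal needs 57; the known cells sum to 38, so (2,2) = 19.
Using row 2: 19 + 27 + ? → (2,1) = 57 − 46 = 11.
From column 1, 57 − (11 + 21) gives (1,1) = 25.
Using column 2: 19 + 23 + ? → (1,2) = 57 − 42 = 15.

15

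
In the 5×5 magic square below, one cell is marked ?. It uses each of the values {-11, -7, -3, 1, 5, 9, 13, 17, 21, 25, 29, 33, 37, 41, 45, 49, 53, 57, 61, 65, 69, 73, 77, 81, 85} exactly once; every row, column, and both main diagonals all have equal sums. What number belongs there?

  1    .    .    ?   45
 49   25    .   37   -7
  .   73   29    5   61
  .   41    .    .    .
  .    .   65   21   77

69

The 25 entries sum to 925, so each line sums to 925/5 = 185.
From row 2, 185 − (49 + 25 + 37 + (-7)) gives (2,3) = 81.
Row 3 must total 185; the given cells sum to 168, so (3,1) = 17.
Column 5: 45 + (-7) + 61 + 77 + ? = 185, so (4,5) = 9.
Main diagonal: 1 + 25 + 29 + 77 + ? = 185, so (4,4) = 53.
Anti-diagonal: 45 + 37 + 29 + 41 + ? = 185, so (5,1) = 33.
Row 5 needs 185; the known cells sum to 196, so (5,2) = -11.
Column 1 must total 185; the given cells sum to 100, so (4,1) = 85.
The remaining cell in column 2 is (1,2) = 185 − 128 = 57.
Column 4 needs 185; the known cells sum to 116, so (1,4) = 69.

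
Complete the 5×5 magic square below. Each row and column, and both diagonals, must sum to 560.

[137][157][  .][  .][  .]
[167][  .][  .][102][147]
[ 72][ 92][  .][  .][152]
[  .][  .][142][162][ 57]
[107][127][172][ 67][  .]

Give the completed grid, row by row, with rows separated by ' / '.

137 157 52 97 117 / 167 62 82 102 147 / 72 92 112 132 152 / 77 122 142 162 57 / 107 127 172 67 87

Row 5 must total 560; the given cells sum to 473, so (5,5) = 87.
Using column 1: 137 + 167 + 72 + 107 + ? → (4,1) = 560 − 483 = 77.
Column 5 must total 560; the given cells sum to 443, so (1,5) = 117.
Using row 4: 77 + 142 + 162 + 57 + ? → (4,2) = 560 − 438 = 122.
Column 2 needs 560; the known cells sum to 498, so (2,2) = 62.
Main diagonal must total 560; the given cells sum to 448, so (3,3) = 112.
Row 2 needs 560; the known cells sum to 478, so (2,3) = 82.
Row 3 needs 560; the known cells sum to 428, so (3,4) = 132.
Using column 3: 82 + 112 + 142 + 172 + ? → (1,3) = 560 − 508 = 52.
Column 4: 102 + 132 + 162 + 67 + ? = 560, so (1,4) = 97.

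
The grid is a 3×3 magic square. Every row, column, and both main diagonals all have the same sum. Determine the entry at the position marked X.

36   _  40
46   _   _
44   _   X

48

Column 1 is complete and sums to 126; that is the magic constant.
Using row 1: 36 + 40 + ? → (1,2) = 126 − 76 = 50.
From anti-diagonal, 126 − (40 + 44) gives (2,2) = 42.
Row 2 must total 126; the given cells sum to 88, so (2,3) = 38.
Column 2 must total 126; the given cells sum to 92, so (3,2) = 34.
Using column 3: 40 + 38 + ? → (3,3) = 126 − 78 = 48.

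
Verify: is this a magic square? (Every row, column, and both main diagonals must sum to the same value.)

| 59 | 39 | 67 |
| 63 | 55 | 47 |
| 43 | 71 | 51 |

Row 1: 59 + 39 + 67 = 165.
Row 2: 63 + 55 + 47 = 165.
Row 3: 43 + 71 + 51 = 165.
Column 1: 59 + 63 + 43 = 165.
Column 2: 39 + 55 + 71 = 165.
Column 3: 67 + 47 + 51 = 165.
Main diagonal: 59 + 55 + 51 = 165.
Anti-diagonal: 67 + 55 + 43 = 165.
All lines sum to 165.

Yes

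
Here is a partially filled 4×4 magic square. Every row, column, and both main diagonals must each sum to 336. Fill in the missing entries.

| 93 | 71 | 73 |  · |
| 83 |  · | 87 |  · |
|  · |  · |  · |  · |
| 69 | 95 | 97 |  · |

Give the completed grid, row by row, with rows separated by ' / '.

Using row 1: 93 + 71 + 73 + ? → (1,4) = 336 − 237 = 99.
From row 4, 336 − (69 + 95 + 97) gives (4,4) = 75.
The remaining cell in column 1 is (3,1) = 336 − 245 = 91.
Using column 3: 73 + 87 + 97 + ? → (3,3) = 336 − 257 = 79.
From main diagonal, 336 − (93 + 79 + 75) gives (2,2) = 89.
The remaining cell in anti-diagonal is (3,2) = 336 − 255 = 81.
Row 2 needs 336; the known cells sum to 259, so (2,4) = 77.
Using row 3: 91 + 81 + 79 + ? → (3,4) = 336 − 251 = 85.

93 71 73 99 / 83 89 87 77 / 91 81 79 85 / 69 95 97 75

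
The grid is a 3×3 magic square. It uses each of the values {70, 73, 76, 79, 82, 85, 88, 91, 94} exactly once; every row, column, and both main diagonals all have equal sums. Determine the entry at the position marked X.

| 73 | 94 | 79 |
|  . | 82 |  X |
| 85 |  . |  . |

The 9 entries sum to 738, so each line sums to 738/3 = 246.
The remaining cell in column 1 is (2,1) = 246 − 158 = 88.
The remaining cell in column 2 is (3,2) = 246 − 176 = 70.
From main diagonal, 246 − (73 + 82) gives (3,3) = 91.
From row 2, 246 − (88 + 82) gives (2,3) = 76.

76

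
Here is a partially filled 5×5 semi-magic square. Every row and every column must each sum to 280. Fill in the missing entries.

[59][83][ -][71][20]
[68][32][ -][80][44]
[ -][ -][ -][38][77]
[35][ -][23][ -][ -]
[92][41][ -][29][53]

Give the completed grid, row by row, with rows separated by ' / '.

Row 1 needs 280; the known cells sum to 233, so (1,3) = 47.
Row 2 needs 280; the known cells sum to 224, so (2,3) = 56.
From row 5, 280 − (92 + 41 + 29 + 53) gives (5,3) = 65.
Column 1 must total 280; the given cells sum to 254, so (3,1) = 26.
Column 3 must total 280; the given cells sum to 191, so (3,3) = 89.
From column 4, 280 − (71 + 80 + 38 + 29) gives (4,4) = 62.
The remaining cell in column 5 is (4,5) = 280 − 194 = 86.
Row 3 must total 280; the given cells sum to 230, so (3,2) = 50.
The remaining cell in row 4 is (4,2) = 280 − 206 = 74.

59 83 47 71 20 / 68 32 56 80 44 / 26 50 89 38 77 / 35 74 23 62 86 / 92 41 65 29 53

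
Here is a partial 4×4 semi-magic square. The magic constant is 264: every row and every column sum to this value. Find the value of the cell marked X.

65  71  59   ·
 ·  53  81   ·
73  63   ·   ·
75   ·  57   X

55

Row 1 needs 264; the known cells sum to 195, so (1,4) = 69.
Using column 1: 65 + 73 + 75 + ? → (2,1) = 264 − 213 = 51.
Column 2 must total 264; the given cells sum to 187, so (4,2) = 77.
Column 3 must total 264; the given cells sum to 197, so (3,3) = 67.
Row 2 needs 264; the known cells sum to 185, so (2,4) = 79.
Row 3 needs 264; the known cells sum to 203, so (3,4) = 61.
Row 4: 75 + 77 + 57 + ? = 264, so (4,4) = 55.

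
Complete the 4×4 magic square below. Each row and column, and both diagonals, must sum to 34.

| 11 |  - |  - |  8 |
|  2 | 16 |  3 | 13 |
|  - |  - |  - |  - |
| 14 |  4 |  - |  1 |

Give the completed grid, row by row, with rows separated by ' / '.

11 5 10 8 / 2 16 3 13 / 7 9 6 12 / 14 4 15 1

Row 4 must total 34; the given cells sum to 19, so (4,3) = 15.
The remaining cell in column 1 is (3,1) = 34 − 27 = 7.
From column 4, 34 − (8 + 13 + 1) gives (3,4) = 12.
Main diagonal must total 34; the given cells sum to 28, so (3,3) = 6.
Using anti-diagonal: 8 + 3 + 14 + ? → (3,2) = 34 − 25 = 9.
The remaining cell in column 2 is (1,2) = 34 − 29 = 5.
Using column 3: 3 + 6 + 15 + ? → (1,3) = 34 − 24 = 10.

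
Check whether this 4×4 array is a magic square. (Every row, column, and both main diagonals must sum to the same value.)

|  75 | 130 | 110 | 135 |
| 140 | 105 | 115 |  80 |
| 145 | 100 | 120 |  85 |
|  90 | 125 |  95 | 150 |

Row 1: 75 + 130 + 110 + 135 = 450.
Row 2: 140 + 105 + 115 + 80 = 440.
Row 3: 145 + 100 + 120 + 85 = 450.
Row 4: 90 + 125 + 95 + 150 = 460.
Column 1: 75 + 140 + 145 + 90 = 450.
Column 2: 130 + 105 + 100 + 125 = 460.
Column 3: 110 + 115 + 120 + 95 = 440.
Column 4: 135 + 80 + 85 + 150 = 450.
Main diagonal: 75 + 105 + 120 + 150 = 450.
Anti-diagonal: 135 + 115 + 100 + 90 = 440.

No — row 2 sums to 440 but row 3 sums to 450.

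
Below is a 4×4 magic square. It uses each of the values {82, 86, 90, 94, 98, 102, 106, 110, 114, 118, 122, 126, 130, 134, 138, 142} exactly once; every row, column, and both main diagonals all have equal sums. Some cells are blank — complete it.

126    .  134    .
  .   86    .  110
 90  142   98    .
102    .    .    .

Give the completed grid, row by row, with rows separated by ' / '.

The 16 entries sum to 1792, so each line sums to 1792/4 = 448.
Using row 3: 90 + 142 + 98 + ? → (3,4) = 448 − 330 = 118.
From column 1, 448 − (126 + 90 + 102) gives (2,1) = 130.
The remaining cell in main diagonal is (4,4) = 448 − 310 = 138.
From row 2, 448 − (130 + 86 + 110) gives (2,3) = 122.
Column 3: 134 + 122 + 98 + ? = 448, so (4,3) = 94.
The remaining cell in column 4 is (1,4) = 448 − 366 = 82.
From row 1, 448 − (126 + 134 + 82) gives (1,2) = 106.
The remaining cell in row 4 is (4,2) = 448 − 334 = 114.

126 106 134 82 / 130 86 122 110 / 90 142 98 118 / 102 114 94 138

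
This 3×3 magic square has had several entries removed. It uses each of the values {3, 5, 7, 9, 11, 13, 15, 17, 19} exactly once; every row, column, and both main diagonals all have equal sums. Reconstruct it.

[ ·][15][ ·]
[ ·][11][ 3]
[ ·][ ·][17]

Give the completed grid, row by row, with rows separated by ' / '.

The 9 entries sum to 99, so each line sums to 99/3 = 33.
Row 2: 11 + 3 + ? = 33, so (2,1) = 19.
Using column 2: 15 + 11 + ? → (3,2) = 33 − 26 = 7.
Column 3 must total 33; the given cells sum to 20, so (1,3) = 13.
Main diagonal: 11 + 17 + ? = 33, so (1,1) = 5.
The remaining cell in anti-diagonal is (3,1) = 33 − 24 = 9.

5 15 13 / 19 11 3 / 9 7 17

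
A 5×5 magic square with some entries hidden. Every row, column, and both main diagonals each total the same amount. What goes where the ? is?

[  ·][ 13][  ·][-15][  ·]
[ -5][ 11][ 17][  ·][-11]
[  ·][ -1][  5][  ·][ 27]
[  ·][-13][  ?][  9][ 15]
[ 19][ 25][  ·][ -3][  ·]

Column 2 is complete and sums to 35; that is the magic constant.
Row 2: -5 + 11 + 17 + (-11) + ? = 35, so (2,4) = 23.
Column 4: -15 + 23 + 9 + (-3) + ? = 35, so (3,4) = 21.
The remaining cell in anti-diagonal is (1,5) = 35 − 34 = 1.
Row 3 needs 35; the known cells sum to 52, so (3,1) = -17.
Column 5: 1 + (-11) + 27 + 15 + ? = 35, so (5,5) = 3.
Using main diagonal: 11 + 5 + 9 + 3 + ? → (1,1) = 35 − 28 = 7.
Row 1 must total 35; the given cells sum to 6, so (1,3) = 29.
Row 5: 19 + 25 + (-3) + 3 + ? = 35, so (5,3) = -9.
The remaining cell in column 1 is (4,1) = 35 − 4 = 31.
Column 3 must total 35; the given cells sum to 42, so (4,3) = -7.

-7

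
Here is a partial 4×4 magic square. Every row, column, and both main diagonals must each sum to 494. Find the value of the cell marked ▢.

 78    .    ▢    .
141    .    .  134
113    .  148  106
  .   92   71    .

Row 3: 113 + 148 + 106 + ? = 494, so (3,2) = 127.
From column 1, 494 − (78 + 141 + 113) gives (4,1) = 162.
Row 4: 162 + 92 + 71 + ? = 494, so (4,4) = 169.
Column 4 must total 494; the given cells sum to 409, so (1,4) = 85.
Main diagonal: 78 + 148 + 169 + ? = 494, so (2,2) = 99.
Anti-diagonal: 85 + 127 + 162 + ? = 494, so (2,3) = 120.
From column 2, 494 − (99 + 127 + 92) gives (1,2) = 176.
Column 3 must total 494; the given cells sum to 339, so (1,3) = 155.

155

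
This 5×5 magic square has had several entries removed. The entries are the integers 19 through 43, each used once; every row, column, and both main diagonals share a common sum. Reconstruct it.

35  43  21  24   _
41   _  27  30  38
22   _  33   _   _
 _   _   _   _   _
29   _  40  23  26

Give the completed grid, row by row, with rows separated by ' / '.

The entries are 19 through 43, which sum to 775, so each line sums to 775/5 = 155.
Row 1 needs 155; the known cells sum to 123, so (1,5) = 32.
Row 2: 41 + 27 + 30 + 38 + ? = 155, so (2,2) = 19.
Row 5 needs 155; the known cells sum to 118, so (5,2) = 37.
Column 1 must total 155; the given cells sum to 127, so (4,1) = 28.
From column 3, 155 − (21 + 27 + 33 + 40) gives (4,3) = 34.
Main diagonal: 35 + 19 + 33 + 26 + ? = 155, so (4,4) = 42.
From anti-diagonal, 155 − (32 + 30 + 33 + 29) gives (4,2) = 31.
Row 4: 28 + 31 + 34 + 42 + ? = 155, so (4,5) = 20.
Using column 2: 43 + 19 + 31 + 37 + ? → (3,2) = 155 − 130 = 25.
Using column 4: 24 + 30 + 42 + 23 + ? → (3,4) = 155 − 119 = 36.
Column 5: 32 + 38 + 20 + 26 + ? = 155, so (3,5) = 39.

35 43 21 24 32 / 41 19 27 30 38 / 22 25 33 36 39 / 28 31 34 42 20 / 29 37 40 23 26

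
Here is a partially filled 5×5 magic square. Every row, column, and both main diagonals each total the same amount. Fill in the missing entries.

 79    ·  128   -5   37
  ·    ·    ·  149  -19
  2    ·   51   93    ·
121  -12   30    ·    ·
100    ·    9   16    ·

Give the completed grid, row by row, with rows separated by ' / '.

Anti-diagonal is already complete: 37 + 149 + 51 + -12 + 100 = 325, so that is the magic constant.
From row 1, 325 − (79 + 128 + (-5) + 37) gives (1,2) = 86.
Column 1 must total 325; the given cells sum to 302, so (2,1) = 23.
Column 3 needs 325; the known cells sum to 218, so (2,3) = 107.
Column 4 needs 325; the known cells sum to 253, so (4,4) = 72.
The remaining cell in row 2 is (2,2) = 325 − 260 = 65.
Row 4 needs 325; the known cells sum to 211, so (4,5) = 114.
Main diagonal: 79 + 65 + 51 + 72 + ? = 325, so (5,5) = 58.
Row 5 must total 325; the given cells sum to 183, so (5,2) = 142.
From column 2, 325 − (86 + 65 + (-12) + 142) gives (3,2) = 44.
Column 5 needs 325; the known cells sum to 190, so (3,5) = 135.

79 86 128 -5 37 / 23 65 107 149 -19 / 2 44 51 93 135 / 121 -12 30 72 114 / 100 142 9 16 58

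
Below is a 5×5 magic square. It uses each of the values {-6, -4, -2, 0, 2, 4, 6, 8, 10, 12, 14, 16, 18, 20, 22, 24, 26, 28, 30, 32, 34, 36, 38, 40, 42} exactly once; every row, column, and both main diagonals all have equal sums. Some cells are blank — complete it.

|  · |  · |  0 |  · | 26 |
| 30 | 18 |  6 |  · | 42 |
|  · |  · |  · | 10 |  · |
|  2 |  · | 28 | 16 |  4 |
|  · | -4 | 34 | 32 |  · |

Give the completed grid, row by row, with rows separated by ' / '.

The 25 entries sum to 450, so each line sums to 450/5 = 90.
Row 2 needs 90; the known cells sum to 96, so (2,4) = -6.
Row 4 must total 90; the given cells sum to 50, so (4,2) = 40.
Using column 3: 0 + 6 + 28 + 34 + ? → (3,3) = 90 − 68 = 22.
The remaining cell in column 4 is (1,4) = 90 − 52 = 38.
From anti-diagonal, 90 − (26 + (-6) + 22 + 40) gives (5,1) = 8.
From row 5, 90 − (8 + (-4) + 34 + 32) gives (5,5) = 20.
Column 5 needs 90; the known cells sum to 92, so (3,5) = -2.
The remaining cell in main diagonal is (1,1) = 90 − 76 = 14.
The remaining cell in row 1 is (1,2) = 90 − 78 = 12.
Using column 1: 14 + 30 + 2 + 8 + ? → (3,1) = 90 − 54 = 36.
From column 2, 90 − (12 + 18 + 40 + (-4)) gives (3,2) = 24.

14 12 0 38 26 / 30 18 6 -6 42 / 36 24 22 10 -2 / 2 40 28 16 4 / 8 -4 34 32 20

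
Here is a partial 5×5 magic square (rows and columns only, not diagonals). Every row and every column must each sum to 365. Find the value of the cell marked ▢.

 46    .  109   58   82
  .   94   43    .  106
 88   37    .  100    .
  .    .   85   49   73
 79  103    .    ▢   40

91

Using row 1: 46 + 109 + 58 + 82 + ? → (1,2) = 365 − 295 = 70.
Column 2: 70 + 94 + 37 + 103 + ? = 365, so (4,2) = 61.
The remaining cell in column 5 is (3,5) = 365 − 301 = 64.
Row 3 needs 365; the known cells sum to 289, so (3,3) = 76.
Row 4: 61 + 85 + 49 + 73 + ? = 365, so (4,1) = 97.
Column 1: 46 + 88 + 97 + 79 + ? = 365, so (2,1) = 55.
From column 3, 365 − (109 + 43 + 76 + 85) gives (5,3) = 52.
Row 2 must total 365; the given cells sum to 298, so (2,4) = 67.
Using row 5: 79 + 103 + 52 + 40 + ? → (5,4) = 365 − 274 = 91.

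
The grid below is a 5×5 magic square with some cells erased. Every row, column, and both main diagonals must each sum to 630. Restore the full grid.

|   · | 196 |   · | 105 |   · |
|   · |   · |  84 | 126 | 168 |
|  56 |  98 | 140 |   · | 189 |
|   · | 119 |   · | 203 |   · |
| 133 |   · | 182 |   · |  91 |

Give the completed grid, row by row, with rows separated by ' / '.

Row 3 needs 630; the known cells sum to 483, so (3,4) = 147.
From column 4, 630 − (105 + 126 + 147 + 203) gives (5,4) = 49.
Anti-diagonal: 126 + 140 + 119 + 133 + ? = 630, so (1,5) = 112.
From row 5, 630 − (133 + 182 + 49 + 91) gives (5,2) = 175.
Column 2 needs 630; the known cells sum to 588, so (2,2) = 42.
From column 5, 630 − (112 + 168 + 189 + 91) gives (4,5) = 70.
Main diagonal needs 630; the known cells sum to 476, so (1,1) = 154.
Row 1: 154 + 196 + 105 + 112 + ? = 630, so (1,3) = 63.
Row 2 must total 630; the given cells sum to 420, so (2,1) = 210.
Column 1 must total 630; the given cells sum to 553, so (4,1) = 77.
From column 3, 630 − (63 + 84 + 140 + 182) gives (4,3) = 161.

154 196 63 105 112 / 210 42 84 126 168 / 56 98 140 147 189 / 77 119 161 203 70 / 133 175 182 49 91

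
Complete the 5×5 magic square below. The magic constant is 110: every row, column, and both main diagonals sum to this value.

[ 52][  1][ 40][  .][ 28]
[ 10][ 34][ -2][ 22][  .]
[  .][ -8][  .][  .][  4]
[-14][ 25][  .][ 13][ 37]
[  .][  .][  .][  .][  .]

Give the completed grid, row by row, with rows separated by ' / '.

Row 1: 52 + 1 + 40 + 28 + ? = 110, so (1,4) = -11.
Row 2 needs 110; the known cells sum to 64, so (2,5) = 46.
Row 4 needs 110; the known cells sum to 61, so (4,3) = 49.
Using column 2: 1 + 34 + (-8) + 25 + ? → (5,2) = 110 − 52 = 58.
Column 5 needs 110; the known cells sum to 115, so (5,5) = -5.
Using main diagonal: 52 + 34 + 13 + (-5) + ? → (3,3) = 110 − 94 = 16.
The remaining cell in anti-diagonal is (5,1) = 110 − 91 = 19.
Column 1 must total 110; the given cells sum to 67, so (3,1) = 43.
From column 3, 110 − (40 + (-2) + 16 + 49) gives (5,3) = 7.
Row 3: 43 + (-8) + 16 + 4 + ? = 110, so (3,4) = 55.
The remaining cell in row 5 is (5,4) = 110 − 79 = 31.

52 1 40 -11 28 / 10 34 -2 22 46 / 43 -8 16 55 4 / -14 25 49 13 37 / 19 58 7 31 -5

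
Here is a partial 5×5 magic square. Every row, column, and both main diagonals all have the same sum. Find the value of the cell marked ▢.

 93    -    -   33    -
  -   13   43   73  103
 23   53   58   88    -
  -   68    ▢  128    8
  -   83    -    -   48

Main diagonal is complete and sums to 340; that is the magic constant.
Using row 2: 13 + 43 + 73 + 103 + ? → (2,1) = 340 − 232 = 108.
Using row 3: 23 + 53 + 58 + 88 + ? → (3,5) = 340 − 222 = 118.
Column 2 must total 340; the given cells sum to 217, so (1,2) = 123.
Column 4: 33 + 73 + 88 + 128 + ? = 340, so (5,4) = 18.
Using column 5: 103 + 118 + 8 + 48 + ? → (1,5) = 340 − 277 = 63.
Using anti-diagonal: 63 + 73 + 58 + 68 + ? → (5,1) = 340 − 262 = 78.
Using row 1: 93 + 123 + 33 + 63 + ? → (1,3) = 340 − 312 = 28.
The remaining cell in row 5 is (5,3) = 340 − 227 = 113.
The remaining cell in column 1 is (4,1) = 340 − 302 = 38.
Using column 3: 28 + 43 + 58 + 113 + ? → (4,3) = 340 − 242 = 98.

98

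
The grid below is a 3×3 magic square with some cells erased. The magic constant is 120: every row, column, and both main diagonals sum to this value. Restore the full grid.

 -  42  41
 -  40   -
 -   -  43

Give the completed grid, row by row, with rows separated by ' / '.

Row 1 needs 120; the known cells sum to 83, so (1,1) = 37.
From column 2, 120 − (42 + 40) gives (3,2) = 38.
Column 3 must total 120; the given cells sum to 84, so (2,3) = 36.
From anti-diagonal, 120 − (41 + 40) gives (3,1) = 39.
Row 2 must total 120; the given cells sum to 76, so (2,1) = 44.

37 42 41 / 44 40 36 / 39 38 43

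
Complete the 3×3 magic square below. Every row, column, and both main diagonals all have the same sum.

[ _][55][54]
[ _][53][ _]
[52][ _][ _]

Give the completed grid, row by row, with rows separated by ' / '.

50 55 54 / 57 53 49 / 52 51 56

Anti-diagonal is already complete: 54 + 53 + 52 = 159, so that is the magic constant.
The remaining cell in row 1 is (1,1) = 159 − 109 = 50.
Column 1 needs 159; the known cells sum to 102, so (2,1) = 57.
Column 2 must total 159; the given cells sum to 108, so (3,2) = 51.
Main diagonal: 50 + 53 + ? = 159, so (3,3) = 56.
The remaining cell in row 2 is (2,3) = 159 − 110 = 49.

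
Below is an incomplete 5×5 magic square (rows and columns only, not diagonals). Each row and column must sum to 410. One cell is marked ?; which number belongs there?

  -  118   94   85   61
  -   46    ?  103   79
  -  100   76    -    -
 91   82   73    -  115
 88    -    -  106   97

112

Using row 1: 118 + 94 + 85 + 61 + ? → (1,1) = 410 − 358 = 52.
Row 4 needs 410; the known cells sum to 361, so (4,4) = 49.
Using column 2: 118 + 46 + 100 + 82 + ? → (5,2) = 410 − 346 = 64.
From column 4, 410 − (85 + 103 + 49 + 106) gives (3,4) = 67.
Column 5 needs 410; the known cells sum to 352, so (3,5) = 58.
Row 3: 100 + 76 + 67 + 58 + ? = 410, so (3,1) = 109.
Row 5 must total 410; the given cells sum to 355, so (5,3) = 55.
The remaining cell in column 1 is (2,1) = 410 − 340 = 70.
Using column 3: 94 + 76 + 73 + 55 + ? → (2,3) = 410 − 298 = 112.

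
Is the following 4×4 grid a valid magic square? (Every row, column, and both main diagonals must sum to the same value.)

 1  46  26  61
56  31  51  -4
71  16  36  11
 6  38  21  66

Row 1: 1 + 46 + 26 + 61 = 134.
Row 2: 56 + 31 + 51 + (-4) = 134.
Row 3: 71 + 16 + 36 + 11 = 134.
Row 4: 6 + 38 + 21 + 66 = 131.
Column 1: 1 + 56 + 71 + 6 = 134.
Column 2: 46 + 31 + 16 + 38 = 131.
Column 3: 26 + 51 + 36 + 21 = 134.
Column 4: 61 + (-4) + 11 + 66 = 134.
Main diagonal: 1 + 31 + 36 + 66 = 134.
Anti-diagonal: 61 + 51 + 16 + 6 = 134.

No — row 3 sums to 134 but row 4 sums to 131.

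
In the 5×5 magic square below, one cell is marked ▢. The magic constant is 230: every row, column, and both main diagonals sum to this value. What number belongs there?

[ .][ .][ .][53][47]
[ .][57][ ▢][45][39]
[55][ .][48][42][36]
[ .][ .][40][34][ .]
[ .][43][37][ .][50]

51

Row 3: 55 + 48 + 42 + 36 + ? = 230, so (3,2) = 49.
Column 4 must total 230; the given cells sum to 174, so (5,4) = 56.
Using column 5: 47 + 39 + 36 + 50 + ? → (4,5) = 230 − 172 = 58.
The remaining cell in main diagonal is (1,1) = 230 − 189 = 41.
From row 5, 230 − (43 + 37 + 56 + 50) gives (5,1) = 44.
Anti-diagonal must total 230; the given cells sum to 184, so (4,2) = 46.
Row 4 must total 230; the given cells sum to 178, so (4,1) = 52.
From column 1, 230 − (41 + 55 + 52 + 44) gives (2,1) = 38.
Column 2 needs 230; the known cells sum to 195, so (1,2) = 35.
Row 1 must total 230; the given cells sum to 176, so (1,3) = 54.
Using row 2: 38 + 57 + 45 + 39 + ? → (2,3) = 230 − 179 = 51.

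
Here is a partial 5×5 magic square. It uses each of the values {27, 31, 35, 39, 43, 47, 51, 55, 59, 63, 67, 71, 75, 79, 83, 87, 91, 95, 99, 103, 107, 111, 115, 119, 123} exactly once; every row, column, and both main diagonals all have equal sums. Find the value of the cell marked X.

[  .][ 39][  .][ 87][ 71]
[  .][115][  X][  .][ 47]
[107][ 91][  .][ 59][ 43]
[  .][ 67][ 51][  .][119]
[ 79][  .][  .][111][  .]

99

The 25 entries sum to 1875, so each line sums to 1875/5 = 375.
Row 3 must total 375; the given cells sum to 300, so (3,3) = 75.
Column 2: 39 + 115 + 91 + 67 + ? = 375, so (5,2) = 63.
Column 5: 71 + 47 + 43 + 119 + ? = 375, so (5,5) = 95.
From anti-diagonal, 375 − (71 + 75 + 67 + 79) gives (2,4) = 83.
Row 5 needs 375; the known cells sum to 348, so (5,3) = 27.
Column 4: 87 + 83 + 59 + 111 + ? = 375, so (4,4) = 35.
Main diagonal must total 375; the given cells sum to 320, so (1,1) = 55.
The remaining cell in row 1 is (1,3) = 375 − 252 = 123.
Using row 4: 67 + 51 + 35 + 119 + ? → (4,1) = 375 − 272 = 103.
Column 1 must total 375; the given cells sum to 344, so (2,1) = 31.
Column 3 must total 375; the given cells sum to 276, so (2,3) = 99.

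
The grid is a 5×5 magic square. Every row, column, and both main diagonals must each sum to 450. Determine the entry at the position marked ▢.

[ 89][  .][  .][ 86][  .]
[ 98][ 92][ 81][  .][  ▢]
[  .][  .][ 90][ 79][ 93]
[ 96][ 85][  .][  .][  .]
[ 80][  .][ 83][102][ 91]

Row 5: 80 + 83 + 102 + 91 + ? = 450, so (5,2) = 94.
Column 1 needs 450; the known cells sum to 363, so (3,1) = 87.
Main diagonal needs 450; the known cells sum to 362, so (4,4) = 88.
Using row 3: 87 + 90 + 79 + 93 + ? → (3,2) = 450 − 349 = 101.
Column 2 must total 450; the given cells sum to 372, so (1,2) = 78.
From column 4, 450 − (86 + 79 + 88 + 102) gives (2,4) = 95.
From anti-diagonal, 450 − (95 + 90 + 85 + 80) gives (1,5) = 100.
Using row 1: 89 + 78 + 86 + 100 + ? → (1,3) = 450 − 353 = 97.
Row 2: 98 + 92 + 81 + 95 + ? = 450, so (2,5) = 84.

84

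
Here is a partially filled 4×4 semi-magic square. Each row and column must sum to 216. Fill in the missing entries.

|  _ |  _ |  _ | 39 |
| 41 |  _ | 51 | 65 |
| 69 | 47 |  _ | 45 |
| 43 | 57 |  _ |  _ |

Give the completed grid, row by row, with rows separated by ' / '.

The remaining cell in row 2 is (2,2) = 216 − 157 = 59.
Row 3 must total 216; the given cells sum to 161, so (3,3) = 55.
From column 1, 216 − (41 + 69 + 43) gives (1,1) = 63.
The remaining cell in column 2 is (1,2) = 216 − 163 = 53.
Using column 4: 39 + 65 + 45 + ? → (4,4) = 216 − 149 = 67.
From row 1, 216 − (63 + 53 + 39) gives (1,3) = 61.
Row 4 needs 216; the known cells sum to 167, so (4,3) = 49.

63 53 61 39 / 41 59 51 65 / 69 47 55 45 / 43 57 49 67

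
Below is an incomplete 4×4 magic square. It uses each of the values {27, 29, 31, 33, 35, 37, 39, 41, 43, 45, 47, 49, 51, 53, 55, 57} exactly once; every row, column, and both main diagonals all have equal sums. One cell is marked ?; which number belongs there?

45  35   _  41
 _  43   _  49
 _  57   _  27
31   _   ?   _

The 16 entries sum to 672, so each line sums to 672/4 = 168.
The remaining cell in row 1 is (1,3) = 168 − 121 = 47.
Column 2 needs 168; the known cells sum to 135, so (4,2) = 33.
From column 4, 168 − (41 + 49 + 27) gives (4,4) = 51.
Using main diagonal: 45 + 43 + 51 + ? → (3,3) = 168 − 139 = 29.
The remaining cell in anti-diagonal is (2,3) = 168 − 129 = 39.
Using row 2: 43 + 39 + 49 + ? → (2,1) = 168 − 131 = 37.
Row 3: 57 + 29 + 27 + ? = 168, so (3,1) = 55.
Using row 4: 31 + 33 + 51 + ? → (4,3) = 168 − 115 = 53.

53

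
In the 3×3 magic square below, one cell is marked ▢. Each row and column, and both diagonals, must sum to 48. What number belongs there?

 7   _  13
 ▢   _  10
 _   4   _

From row 1, 48 − (7 + 13) gives (1,2) = 28.
Column 2 needs 48; the known cells sum to 32, so (2,2) = 16.
Column 3: 13 + 10 + ? = 48, so (3,3) = 25.
From anti-diagonal, 48 − (13 + 16) gives (3,1) = 19.
Row 2 must total 48; the given cells sum to 26, so (2,1) = 22.

22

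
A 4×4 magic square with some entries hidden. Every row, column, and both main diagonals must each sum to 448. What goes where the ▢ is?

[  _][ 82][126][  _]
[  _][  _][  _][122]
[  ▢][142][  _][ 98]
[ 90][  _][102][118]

94

Using row 4: 90 + 102 + 118 + ? → (4,2) = 448 − 310 = 138.
From column 2, 448 − (82 + 142 + 138) gives (2,2) = 86.
Column 4 must total 448; the given cells sum to 338, so (1,4) = 110.
Anti-diagonal must total 448; the given cells sum to 342, so (2,3) = 106.
Row 1 needs 448; the known cells sum to 318, so (1,1) = 130.
Row 2: 86 + 106 + 122 + ? = 448, so (2,1) = 134.
Using column 1: 130 + 134 + 90 + ? → (3,1) = 448 − 354 = 94.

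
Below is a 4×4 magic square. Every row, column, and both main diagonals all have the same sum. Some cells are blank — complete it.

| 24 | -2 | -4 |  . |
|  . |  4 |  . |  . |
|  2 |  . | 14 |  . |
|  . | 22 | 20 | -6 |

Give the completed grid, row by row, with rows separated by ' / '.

Main diagonal is already complete: 24 + 4 + 14 + -6 = 36, so that is the magic constant.
The remaining cell in row 1 is (1,4) = 36 − 18 = 18.
Row 4 must total 36; the given cells sum to 36, so (4,1) = 0.
Column 1: 24 + 2 + 0 + ? = 36, so (2,1) = 10.
The remaining cell in column 2 is (3,2) = 36 − 24 = 12.
Column 3 must total 36; the given cells sum to 30, so (2,3) = 6.
Row 2 must total 36; the given cells sum to 20, so (2,4) = 16.
Row 3 must total 36; the given cells sum to 28, so (3,4) = 8.

24 -2 -4 18 / 10 4 6 16 / 2 12 14 8 / 0 22 20 -6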